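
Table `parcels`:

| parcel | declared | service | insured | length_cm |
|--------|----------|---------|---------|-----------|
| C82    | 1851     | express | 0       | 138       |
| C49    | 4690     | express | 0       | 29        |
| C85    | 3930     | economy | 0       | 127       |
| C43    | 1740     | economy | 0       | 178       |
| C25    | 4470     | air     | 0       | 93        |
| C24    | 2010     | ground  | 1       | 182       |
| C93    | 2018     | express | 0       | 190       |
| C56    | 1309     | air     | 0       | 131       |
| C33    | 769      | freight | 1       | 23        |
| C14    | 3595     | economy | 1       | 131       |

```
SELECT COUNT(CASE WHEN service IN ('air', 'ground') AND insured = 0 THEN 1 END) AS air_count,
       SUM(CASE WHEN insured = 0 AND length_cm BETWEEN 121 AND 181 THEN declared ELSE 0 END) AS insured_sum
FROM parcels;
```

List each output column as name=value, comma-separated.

air_count=2, insured_sum=8830

[air_count: service IN ('air', 'ground') AND insured = 0]
parcel=C82: ✗
parcel=C49: ✗
parcel=C85: ✗
parcel=C43: ✗
parcel=C25: ✓ → 1
parcel=C24: ✗
parcel=C93: ✗
parcel=C56: ✓ → 1
parcel=C33: ✗
parcel=C14: ✗
air_count = COUNT(1, 1) = 2
—
[insured_sum: insured = 0 AND length_cm BETWEEN 121 AND 181]
parcel=C82: ✓ → 1851
parcel=C49: ✗
parcel=C85: ✓ → 3930
parcel=C43: ✓ → 1740
parcel=C25: ✗
parcel=C24: ✗
parcel=C93: ✗
parcel=C56: ✓ → 1309
parcel=C33: ✗
parcel=C14: ✗
insured_sum = 1851 + 3930 + 1740 + 1309 = 8830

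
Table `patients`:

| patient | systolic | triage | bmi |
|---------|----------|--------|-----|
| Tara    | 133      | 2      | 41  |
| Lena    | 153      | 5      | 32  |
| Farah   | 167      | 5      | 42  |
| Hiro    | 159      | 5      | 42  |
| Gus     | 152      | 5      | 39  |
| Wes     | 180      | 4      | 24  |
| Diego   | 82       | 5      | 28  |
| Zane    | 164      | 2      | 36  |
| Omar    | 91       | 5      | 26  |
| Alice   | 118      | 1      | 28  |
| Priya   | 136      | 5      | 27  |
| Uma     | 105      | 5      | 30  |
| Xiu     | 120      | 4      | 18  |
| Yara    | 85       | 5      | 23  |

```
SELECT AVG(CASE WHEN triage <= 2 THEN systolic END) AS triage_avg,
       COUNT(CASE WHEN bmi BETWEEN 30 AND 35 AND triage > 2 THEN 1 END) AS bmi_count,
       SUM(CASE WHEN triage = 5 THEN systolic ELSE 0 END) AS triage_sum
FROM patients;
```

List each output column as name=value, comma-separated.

[triage_avg: triage <= 2]
patient=Tara: ✓ → 133
patient=Lena: ✗
patient=Farah: ✗
patient=Hiro: ✗
patient=Gus: ✗
patient=Wes: ✗
patient=Diego: ✗
patient=Zane: ✓ → 164
patient=Omar: ✗
patient=Alice: ✓ → 118
patient=Priya: ✗
patient=Uma: ✗
patient=Xiu: ✗
patient=Yara: ✗
triage_avg = (133 + 164 + 118) / 3 = 138.3333333333
—
[bmi_count: bmi BETWEEN 30 AND 35 AND triage > 2]
patient=Tara: ✗
patient=Lena: ✓ → 1
patient=Farah: ✗
patient=Hiro: ✗
patient=Gus: ✗
patient=Wes: ✗
patient=Diego: ✗
patient=Zane: ✗
patient=Omar: ✗
patient=Alice: ✗
patient=Priya: ✗
patient=Uma: ✓ → 1
patient=Xiu: ✗
patient=Yara: ✗
bmi_count = COUNT(1, 1) = 2
—
[triage_sum: triage = 5]
patient=Tara: ✗
patient=Lena: ✓ → 153
patient=Farah: ✓ → 167
patient=Hiro: ✓ → 159
patient=Gus: ✓ → 152
patient=Wes: ✗
patient=Diego: ✓ → 82
patient=Zane: ✗
patient=Omar: ✓ → 91
patient=Alice: ✗
patient=Priya: ✓ → 136
patient=Uma: ✓ → 105
patient=Xiu: ✗
patient=Yara: ✓ → 85
triage_sum = 153 + 167 + 159 + 152 + 82 + 91 + 136 + 105 + 85 = 1130

triage_avg=138.3333333333, bmi_count=2, triage_sum=1130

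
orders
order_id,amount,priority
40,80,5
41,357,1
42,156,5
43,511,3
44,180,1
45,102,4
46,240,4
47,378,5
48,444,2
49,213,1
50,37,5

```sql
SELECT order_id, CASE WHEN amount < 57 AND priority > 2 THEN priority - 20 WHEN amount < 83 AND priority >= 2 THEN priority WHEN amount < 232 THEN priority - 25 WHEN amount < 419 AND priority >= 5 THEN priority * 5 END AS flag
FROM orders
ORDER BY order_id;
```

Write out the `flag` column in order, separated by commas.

order_id=40: amount < 83 AND priority >= 2 → 5
order_id=41: (no match → NULL) → NULL
order_id=42: amount < 232 → -20
order_id=43: (no match → NULL) → NULL
order_id=44: amount < 232 → -24
order_id=45: amount < 232 → -21
order_id=46: (no match → NULL) → NULL
order_id=47: amount < 419 AND priority >= 5 → 25
order_id=48: (no match → NULL) → NULL
order_id=49: amount < 232 → -24
order_id=50: amount < 57 AND priority > 2 → -15

5, NULL, -20, NULL, -24, -21, NULL, 25, NULL, -24, -15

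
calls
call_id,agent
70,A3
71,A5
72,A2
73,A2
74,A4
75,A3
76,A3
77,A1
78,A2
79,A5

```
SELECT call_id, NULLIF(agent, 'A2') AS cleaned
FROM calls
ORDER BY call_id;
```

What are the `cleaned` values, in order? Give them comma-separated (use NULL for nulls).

A3, A5, NULL, NULL, A4, A3, A3, A1, NULL, A5

call_id=70: agent=A3 vs A2: differ → A3
call_id=71: agent=A5 vs A2: differ → A5
call_id=72: agent=A2 vs A2: equal → NULL
call_id=73: agent=A2 vs A2: equal → NULL
call_id=74: agent=A4 vs A2: differ → A4
call_id=75: agent=A3 vs A2: differ → A3
call_id=76: agent=A3 vs A2: differ → A3
call_id=77: agent=A1 vs A2: differ → A1
call_id=78: agent=A2 vs A2: equal → NULL
call_id=79: agent=A5 vs A2: differ → A5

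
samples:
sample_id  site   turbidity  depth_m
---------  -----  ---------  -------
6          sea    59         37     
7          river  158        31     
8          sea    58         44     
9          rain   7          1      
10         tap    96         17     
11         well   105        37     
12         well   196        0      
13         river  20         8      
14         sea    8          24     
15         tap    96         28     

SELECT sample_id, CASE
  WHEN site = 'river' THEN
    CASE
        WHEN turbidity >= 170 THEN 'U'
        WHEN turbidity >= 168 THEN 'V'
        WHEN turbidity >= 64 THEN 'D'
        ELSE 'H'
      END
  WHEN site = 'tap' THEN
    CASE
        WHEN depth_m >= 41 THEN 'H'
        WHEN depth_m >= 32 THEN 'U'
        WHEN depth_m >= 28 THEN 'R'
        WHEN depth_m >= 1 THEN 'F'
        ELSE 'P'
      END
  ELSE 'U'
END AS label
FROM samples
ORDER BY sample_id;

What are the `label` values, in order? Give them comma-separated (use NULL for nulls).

U, D, U, U, F, U, U, H, U, R

sample_id=6: site='sea' → outer ELSE → U
sample_id=7: site='river' → inner[turbidity >= 64] → D
sample_id=8: site='sea' → outer ELSE → U
sample_id=9: site='rain' → outer ELSE → U
sample_id=10: site='tap' → inner[depth_m >= 1] → F
sample_id=11: site='well' → outer ELSE → U
sample_id=12: site='well' → outer ELSE → U
sample_id=13: site='river' → inner[ELSE] → H
sample_id=14: site='sea' → outer ELSE → U
sample_id=15: site='tap' → inner[depth_m >= 28] → R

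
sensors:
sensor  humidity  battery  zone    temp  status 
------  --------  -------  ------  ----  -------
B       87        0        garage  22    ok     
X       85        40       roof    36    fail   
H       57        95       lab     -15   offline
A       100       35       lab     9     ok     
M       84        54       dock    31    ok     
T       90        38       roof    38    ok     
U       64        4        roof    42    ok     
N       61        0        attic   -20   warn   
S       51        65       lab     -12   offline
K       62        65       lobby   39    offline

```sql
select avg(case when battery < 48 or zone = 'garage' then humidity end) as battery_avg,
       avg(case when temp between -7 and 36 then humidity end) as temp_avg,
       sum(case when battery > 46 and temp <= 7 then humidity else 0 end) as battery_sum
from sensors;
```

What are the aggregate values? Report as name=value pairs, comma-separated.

battery_avg=81.1666666667, temp_avg=89, battery_sum=108

[battery_avg: battery < 48 or zone = 'garage']
sensor=B: ✓ → 87
sensor=X: ✓ → 85
sensor=H: ✗
sensor=A: ✓ → 100
sensor=M: ✗
sensor=T: ✓ → 90
sensor=U: ✓ → 64
sensor=N: ✓ → 61
sensor=S: ✗
sensor=K: ✗
battery_avg = (87 + 85 + 100 + 90 + 64 + 61) / 6 = 81.1666666667
—
[temp_avg: temp between -7 and 36]
sensor=B: ✓ → 87
sensor=X: ✓ → 85
sensor=H: ✗
sensor=A: ✓ → 100
sensor=M: ✓ → 84
sensor=T: ✗
sensor=U: ✗
sensor=N: ✗
sensor=S: ✗
sensor=K: ✗
temp_avg = (87 + 85 + 100 + 84) / 4 = 89
—
[battery_sum: battery > 46 and temp <= 7]
sensor=B: ✗
sensor=X: ✗
sensor=H: ✓ → 57
sensor=A: ✗
sensor=M: ✗
sensor=T: ✗
sensor=U: ✗
sensor=N: ✗
sensor=S: ✓ → 51
sensor=K: ✗
battery_sum = 57 + 51 = 108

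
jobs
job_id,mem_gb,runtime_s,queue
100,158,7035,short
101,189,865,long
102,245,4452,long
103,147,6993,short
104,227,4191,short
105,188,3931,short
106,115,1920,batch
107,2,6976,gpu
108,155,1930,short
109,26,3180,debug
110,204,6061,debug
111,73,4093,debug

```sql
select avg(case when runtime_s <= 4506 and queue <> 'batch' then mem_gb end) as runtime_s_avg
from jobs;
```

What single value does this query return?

job_id=100: ✗
job_id=101: ✓ → 189
job_id=102: ✓ → 245
job_id=103: ✗
job_id=104: ✓ → 227
job_id=105: ✓ → 188
job_id=106: ✗
job_id=107: ✗
job_id=108: ✓ → 155
job_id=109: ✓ → 26
job_id=110: ✗
job_id=111: ✓ → 73
runtime_s_avg = (189 + 245 + 227 + 188 + 155 + 26 + 73) / 7 = 157.5714285714

157.5714285714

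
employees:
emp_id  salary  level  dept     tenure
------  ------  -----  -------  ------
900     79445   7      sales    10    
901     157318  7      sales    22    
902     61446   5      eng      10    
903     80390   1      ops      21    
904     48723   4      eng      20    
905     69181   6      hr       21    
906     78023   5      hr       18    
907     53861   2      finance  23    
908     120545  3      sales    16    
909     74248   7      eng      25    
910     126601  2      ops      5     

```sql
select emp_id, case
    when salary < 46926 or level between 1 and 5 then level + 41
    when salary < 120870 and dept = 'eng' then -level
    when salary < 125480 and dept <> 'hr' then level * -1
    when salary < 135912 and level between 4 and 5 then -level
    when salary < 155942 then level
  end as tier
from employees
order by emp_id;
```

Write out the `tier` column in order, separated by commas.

-7, NULL, 46, 42, 45, 6, 46, 43, 44, -7, 43

emp_id=900: salary < 125480 and dept <> 'hr' → -7
emp_id=901: (no match → NULL) → NULL
emp_id=902: salary < 46926 or level between 1 and 5 → 46
emp_id=903: salary < 46926 or level between 1 and 5 → 42
emp_id=904: salary < 46926 or level between 1 and 5 → 45
emp_id=905: salary < 155942 → 6
emp_id=906: salary < 46926 or level between 1 and 5 → 46
emp_id=907: salary < 46926 or level between 1 and 5 → 43
emp_id=908: salary < 46926 or level between 1 and 5 → 44
emp_id=909: salary < 120870 and dept = 'eng' → -7
emp_id=910: salary < 46926 or level between 1 and 5 → 43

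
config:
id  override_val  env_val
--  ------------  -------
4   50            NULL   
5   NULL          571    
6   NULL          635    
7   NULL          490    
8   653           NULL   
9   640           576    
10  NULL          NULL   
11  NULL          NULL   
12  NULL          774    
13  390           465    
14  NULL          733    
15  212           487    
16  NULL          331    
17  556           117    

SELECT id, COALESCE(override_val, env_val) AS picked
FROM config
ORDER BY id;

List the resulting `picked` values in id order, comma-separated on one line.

id=4: override_val=50 → 50
id=5: override_val=NULL, env_val=571 → 571
id=6: override_val=NULL, env_val=635 → 635
id=7: override_val=NULL, env_val=490 → 490
id=8: override_val=653 → 653
id=9: override_val=640 → 640
id=10: override_val=NULL, env_val=NULL (all NULL) → NULL
id=11: override_val=NULL, env_val=NULL (all NULL) → NULL
id=12: override_val=NULL, env_val=774 → 774
id=13: override_val=390 → 390
id=14: override_val=NULL, env_val=733 → 733
id=15: override_val=212 → 212
id=16: override_val=NULL, env_val=331 → 331
id=17: override_val=556 → 556

50, 571, 635, 490, 653, 640, NULL, NULL, 774, 390, 733, 212, 331, 556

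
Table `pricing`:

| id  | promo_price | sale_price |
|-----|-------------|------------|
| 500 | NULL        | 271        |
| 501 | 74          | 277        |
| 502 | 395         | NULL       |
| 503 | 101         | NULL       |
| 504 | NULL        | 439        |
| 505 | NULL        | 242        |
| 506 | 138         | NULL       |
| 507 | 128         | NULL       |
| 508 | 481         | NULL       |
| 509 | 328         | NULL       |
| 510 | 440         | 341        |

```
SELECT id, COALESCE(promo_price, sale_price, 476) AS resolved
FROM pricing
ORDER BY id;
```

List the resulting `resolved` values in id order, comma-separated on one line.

id=500: promo_price=NULL, sale_price=271 → 271
id=501: promo_price=74 → 74
id=502: promo_price=395 → 395
id=503: promo_price=101 → 101
id=504: promo_price=NULL, sale_price=439 → 439
id=505: promo_price=NULL, sale_price=242 → 242
id=506: promo_price=138 → 138
id=507: promo_price=128 → 128
id=508: promo_price=481 → 481
id=509: promo_price=328 → 328
id=510: promo_price=440 → 440

271, 74, 395, 101, 439, 242, 138, 128, 481, 328, 440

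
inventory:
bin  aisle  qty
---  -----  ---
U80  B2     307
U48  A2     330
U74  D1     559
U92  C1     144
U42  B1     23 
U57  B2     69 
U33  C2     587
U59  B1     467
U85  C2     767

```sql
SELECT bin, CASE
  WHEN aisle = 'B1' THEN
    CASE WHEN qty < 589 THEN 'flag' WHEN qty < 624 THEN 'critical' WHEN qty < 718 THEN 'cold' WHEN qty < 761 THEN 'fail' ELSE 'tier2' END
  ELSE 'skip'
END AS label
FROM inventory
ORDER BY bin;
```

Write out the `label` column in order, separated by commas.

skip, flag, skip, skip, flag, skip, skip, skip, skip

bin=U33: aisle='C2' → outer ELSE → skip
bin=U42: aisle='B1' → inner[qty < 589] → flag
bin=U48: aisle='A2' → outer ELSE → skip
bin=U57: aisle='B2' → outer ELSE → skip
bin=U59: aisle='B1' → inner[qty < 589] → flag
bin=U74: aisle='D1' → outer ELSE → skip
bin=U80: aisle='B2' → outer ELSE → skip
bin=U85: aisle='C2' → outer ELSE → skip
bin=U92: aisle='C1' → outer ELSE → skip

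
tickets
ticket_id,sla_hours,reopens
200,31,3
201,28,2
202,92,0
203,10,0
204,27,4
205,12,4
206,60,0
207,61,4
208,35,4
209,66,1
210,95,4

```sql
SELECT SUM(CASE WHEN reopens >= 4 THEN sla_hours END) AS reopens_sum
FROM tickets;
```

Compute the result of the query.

ticket_id=200: ✗
ticket_id=201: ✗
ticket_id=202: ✗
ticket_id=203: ✗
ticket_id=204: ✓ → 27
ticket_id=205: ✓ → 12
ticket_id=206: ✗
ticket_id=207: ✓ → 61
ticket_id=208: ✓ → 35
ticket_id=209: ✗
ticket_id=210: ✓ → 95
reopens_sum = 27 + 12 + 61 + 35 + 95 = 230

230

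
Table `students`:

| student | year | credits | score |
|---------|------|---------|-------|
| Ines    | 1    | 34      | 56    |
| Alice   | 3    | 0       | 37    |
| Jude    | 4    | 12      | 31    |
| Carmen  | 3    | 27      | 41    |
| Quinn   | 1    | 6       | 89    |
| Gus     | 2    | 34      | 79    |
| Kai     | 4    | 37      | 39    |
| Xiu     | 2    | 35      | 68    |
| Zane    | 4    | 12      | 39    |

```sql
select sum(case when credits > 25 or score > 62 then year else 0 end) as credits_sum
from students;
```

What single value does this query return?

13

student=Ines: ✓ → 1
student=Alice: ✗
student=Jude: ✗
student=Carmen: ✓ → 3
student=Quinn: ✓ → 1
student=Gus: ✓ → 2
student=Kai: ✓ → 4
student=Xiu: ✓ → 2
student=Zane: ✗
credits_sum = 1 + 3 + 1 + 2 + 4 + 2 = 13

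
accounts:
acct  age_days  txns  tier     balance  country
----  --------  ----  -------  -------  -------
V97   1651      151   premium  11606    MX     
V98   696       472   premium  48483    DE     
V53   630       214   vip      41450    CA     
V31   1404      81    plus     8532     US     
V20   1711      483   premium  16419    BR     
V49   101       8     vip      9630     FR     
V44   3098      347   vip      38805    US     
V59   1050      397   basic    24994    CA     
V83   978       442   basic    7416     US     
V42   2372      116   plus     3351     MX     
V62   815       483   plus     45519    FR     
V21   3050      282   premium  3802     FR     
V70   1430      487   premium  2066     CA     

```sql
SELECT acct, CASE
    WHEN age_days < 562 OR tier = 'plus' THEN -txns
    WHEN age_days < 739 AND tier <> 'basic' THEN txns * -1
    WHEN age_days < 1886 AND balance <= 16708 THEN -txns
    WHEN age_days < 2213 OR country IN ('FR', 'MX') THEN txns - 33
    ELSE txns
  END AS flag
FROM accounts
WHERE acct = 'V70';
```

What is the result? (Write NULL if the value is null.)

acct = V70: age_days=1430, txns=487, tier=premium, balance=2066, country=CA.
age_days < 562 OR tier = 'plus' → false
age_days < 739 AND tier <> 'basic' → false
age_days < 1886 AND balance <= 16708 → true → -487

-487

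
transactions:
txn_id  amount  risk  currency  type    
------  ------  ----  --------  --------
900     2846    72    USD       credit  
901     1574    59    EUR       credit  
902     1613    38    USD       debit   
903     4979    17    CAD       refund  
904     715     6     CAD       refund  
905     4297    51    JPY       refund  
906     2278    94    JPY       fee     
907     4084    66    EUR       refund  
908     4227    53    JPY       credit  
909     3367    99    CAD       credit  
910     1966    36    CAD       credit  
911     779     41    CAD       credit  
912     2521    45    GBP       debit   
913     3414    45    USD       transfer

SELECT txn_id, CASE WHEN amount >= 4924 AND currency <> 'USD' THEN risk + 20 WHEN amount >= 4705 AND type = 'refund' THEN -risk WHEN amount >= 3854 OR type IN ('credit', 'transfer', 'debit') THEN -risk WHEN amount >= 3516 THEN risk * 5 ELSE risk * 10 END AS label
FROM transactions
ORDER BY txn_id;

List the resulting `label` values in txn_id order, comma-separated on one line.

txn_id=900: amount >= 3854 OR type IN ('credit', 'transfer', 'debit') → -72
txn_id=901: amount >= 3854 OR type IN ('credit', 'transfer', 'debit') → -59
txn_id=902: amount >= 3854 OR type IN ('credit', 'transfer', 'debit') → -38
txn_id=903: amount >= 4924 AND currency <> 'USD' → 37
txn_id=904: ELSE → 60
txn_id=905: amount >= 3854 OR type IN ('credit', 'transfer', 'debit') → -51
txn_id=906: ELSE → 940
txn_id=907: amount >= 3854 OR type IN ('credit', 'transfer', 'debit') → -66
txn_id=908: amount >= 3854 OR type IN ('credit', 'transfer', 'debit') → -53
txn_id=909: amount >= 3854 OR type IN ('credit', 'transfer', 'debit') → -99
txn_id=910: amount >= 3854 OR type IN ('credit', 'transfer', 'debit') → -36
txn_id=911: amount >= 3854 OR type IN ('credit', 'transfer', 'debit') → -41
txn_id=912: amount >= 3854 OR type IN ('credit', 'transfer', 'debit') → -45
txn_id=913: amount >= 3854 OR type IN ('credit', 'transfer', 'debit') → -45

-72, -59, -38, 37, 60, -51, 940, -66, -53, -99, -36, -41, -45, -45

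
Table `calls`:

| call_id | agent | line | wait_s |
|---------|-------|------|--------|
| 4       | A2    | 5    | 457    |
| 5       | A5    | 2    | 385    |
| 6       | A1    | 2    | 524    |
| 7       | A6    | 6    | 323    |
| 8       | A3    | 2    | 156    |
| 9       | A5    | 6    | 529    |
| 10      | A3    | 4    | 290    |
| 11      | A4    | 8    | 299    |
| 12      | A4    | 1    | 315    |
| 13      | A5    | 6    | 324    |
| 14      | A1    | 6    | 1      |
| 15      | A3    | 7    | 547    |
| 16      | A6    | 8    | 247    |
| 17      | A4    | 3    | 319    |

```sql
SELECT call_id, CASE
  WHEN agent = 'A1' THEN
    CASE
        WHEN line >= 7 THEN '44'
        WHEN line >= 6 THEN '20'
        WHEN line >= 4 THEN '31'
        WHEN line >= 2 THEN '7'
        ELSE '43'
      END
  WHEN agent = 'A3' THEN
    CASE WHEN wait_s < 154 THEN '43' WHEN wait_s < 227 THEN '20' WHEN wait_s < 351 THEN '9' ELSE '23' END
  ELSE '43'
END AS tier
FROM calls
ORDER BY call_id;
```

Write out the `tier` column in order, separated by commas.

43, 43, 7, 43, 20, 43, 9, 43, 43, 43, 20, 23, 43, 43

call_id=4: agent='A2' → outer ELSE → 43
call_id=5: agent='A5' → outer ELSE → 43
call_id=6: agent='A1' → inner[line >= 2] → 7
call_id=7: agent='A6' → outer ELSE → 43
call_id=8: agent='A3' → inner[wait_s < 227] → 20
call_id=9: agent='A5' → outer ELSE → 43
call_id=10: agent='A3' → inner[wait_s < 351] → 9
call_id=11: agent='A4' → outer ELSE → 43
call_id=12: agent='A4' → outer ELSE → 43
call_id=13: agent='A5' → outer ELSE → 43
call_id=14: agent='A1' → inner[line >= 6] → 20
call_id=15: agent='A3' → inner[ELSE] → 23
call_id=16: agent='A6' → outer ELSE → 43
call_id=17: agent='A4' → outer ELSE → 43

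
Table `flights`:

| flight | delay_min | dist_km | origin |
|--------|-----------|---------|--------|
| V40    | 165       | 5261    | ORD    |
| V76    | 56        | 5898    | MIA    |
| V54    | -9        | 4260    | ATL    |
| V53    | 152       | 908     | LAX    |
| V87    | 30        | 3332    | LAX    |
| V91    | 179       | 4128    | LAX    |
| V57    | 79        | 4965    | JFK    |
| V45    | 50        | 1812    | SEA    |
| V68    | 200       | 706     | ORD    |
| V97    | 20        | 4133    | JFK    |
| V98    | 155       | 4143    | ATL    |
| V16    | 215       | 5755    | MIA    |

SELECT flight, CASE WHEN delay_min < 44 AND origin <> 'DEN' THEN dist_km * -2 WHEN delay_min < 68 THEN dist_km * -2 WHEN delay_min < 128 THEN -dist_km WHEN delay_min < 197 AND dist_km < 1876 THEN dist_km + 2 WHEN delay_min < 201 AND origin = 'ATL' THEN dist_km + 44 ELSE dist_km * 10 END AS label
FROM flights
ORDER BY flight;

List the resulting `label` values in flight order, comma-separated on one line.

57550, 52610, -3624, 910, -8520, -4965, 7060, -11796, -6664, 41280, -8266, 4187

flight=V16: ELSE → 57550
flight=V40: ELSE → 52610
flight=V45: delay_min < 68 → -3624
flight=V53: delay_min < 197 AND dist_km < 1876 → 910
flight=V54: delay_min < 44 AND origin <> 'DEN' → -8520
flight=V57: delay_min < 128 → -4965
flight=V68: ELSE → 7060
flight=V76: delay_min < 68 → -11796
flight=V87: delay_min < 44 AND origin <> 'DEN' → -6664
flight=V91: ELSE → 41280
flight=V97: delay_min < 44 AND origin <> 'DEN' → -8266
flight=V98: delay_min < 201 AND origin = 'ATL' → 4187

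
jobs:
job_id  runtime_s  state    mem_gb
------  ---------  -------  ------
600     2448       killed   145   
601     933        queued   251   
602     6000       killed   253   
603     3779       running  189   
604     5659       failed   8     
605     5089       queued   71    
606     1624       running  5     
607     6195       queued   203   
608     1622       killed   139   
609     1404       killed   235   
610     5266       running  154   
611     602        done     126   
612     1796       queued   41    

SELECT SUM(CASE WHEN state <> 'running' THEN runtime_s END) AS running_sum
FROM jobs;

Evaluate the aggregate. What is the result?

job_id=600: ✓ → 2448
job_id=601: ✓ → 933
job_id=602: ✓ → 6000
job_id=603: ✗
job_id=604: ✓ → 5659
job_id=605: ✓ → 5089
job_id=606: ✗
job_id=607: ✓ → 6195
job_id=608: ✓ → 1622
job_id=609: ✓ → 1404
job_id=610: ✗
job_id=611: ✓ → 602
job_id=612: ✓ → 1796
running_sum = 2448 + 933 + 6000 + 5659 + 5089 + 6195 + 1622 + 1404 + 602 + 1796 = 31748

31748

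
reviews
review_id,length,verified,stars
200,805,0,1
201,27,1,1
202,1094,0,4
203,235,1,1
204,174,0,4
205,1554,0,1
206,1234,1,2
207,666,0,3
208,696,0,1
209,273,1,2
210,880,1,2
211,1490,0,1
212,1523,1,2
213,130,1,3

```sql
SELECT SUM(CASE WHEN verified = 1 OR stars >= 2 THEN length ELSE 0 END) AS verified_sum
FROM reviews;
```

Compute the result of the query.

review_id=200: ✗
review_id=201: ✓ → 27
review_id=202: ✓ → 1094
review_id=203: ✓ → 235
review_id=204: ✓ → 174
review_id=205: ✗
review_id=206: ✓ → 1234
review_id=207: ✓ → 666
review_id=208: ✗
review_id=209: ✓ → 273
review_id=210: ✓ → 880
review_id=211: ✗
review_id=212: ✓ → 1523
review_id=213: ✓ → 130
verified_sum = 27 + 1094 + 235 + 174 + 1234 + 666 + 273 + 880 + 1523 + 130 = 6236

6236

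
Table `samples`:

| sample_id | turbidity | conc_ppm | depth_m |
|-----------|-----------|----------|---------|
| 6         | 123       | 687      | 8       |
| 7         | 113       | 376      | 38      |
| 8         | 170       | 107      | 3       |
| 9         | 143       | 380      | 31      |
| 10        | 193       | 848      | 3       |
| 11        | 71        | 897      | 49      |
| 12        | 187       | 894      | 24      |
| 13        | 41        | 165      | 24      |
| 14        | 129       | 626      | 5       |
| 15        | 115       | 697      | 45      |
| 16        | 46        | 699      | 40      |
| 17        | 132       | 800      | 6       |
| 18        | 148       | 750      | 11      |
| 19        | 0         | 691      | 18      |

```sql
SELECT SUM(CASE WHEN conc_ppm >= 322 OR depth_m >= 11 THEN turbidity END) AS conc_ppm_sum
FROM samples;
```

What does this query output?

1441

sample_id=6: ✓ → 123
sample_id=7: ✓ → 113
sample_id=8: ✗
sample_id=9: ✓ → 143
sample_id=10: ✓ → 193
sample_id=11: ✓ → 71
sample_id=12: ✓ → 187
sample_id=13: ✓ → 41
sample_id=14: ✓ → 129
sample_id=15: ✓ → 115
sample_id=16: ✓ → 46
sample_id=17: ✓ → 132
sample_id=18: ✓ → 148
sample_id=19: ✓ → 0
conc_ppm_sum = 123 + 113 + 143 + 193 + 71 + 187 + 41 + 129 + 115 + 46 + 132 + 148 = 1441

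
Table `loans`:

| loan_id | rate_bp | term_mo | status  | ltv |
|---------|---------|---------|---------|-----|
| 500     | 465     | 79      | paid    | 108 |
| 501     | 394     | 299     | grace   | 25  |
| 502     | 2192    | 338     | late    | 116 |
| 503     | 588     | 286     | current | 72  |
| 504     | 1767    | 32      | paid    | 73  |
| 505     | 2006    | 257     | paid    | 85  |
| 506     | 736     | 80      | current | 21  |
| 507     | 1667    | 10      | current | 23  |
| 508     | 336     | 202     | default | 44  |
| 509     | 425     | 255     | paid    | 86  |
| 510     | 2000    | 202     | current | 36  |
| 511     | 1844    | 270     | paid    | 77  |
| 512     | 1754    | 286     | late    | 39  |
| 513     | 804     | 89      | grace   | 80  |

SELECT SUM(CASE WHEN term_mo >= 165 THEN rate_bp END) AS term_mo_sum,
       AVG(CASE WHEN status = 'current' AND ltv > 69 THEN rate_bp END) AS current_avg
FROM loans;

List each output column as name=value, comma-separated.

term_mo_sum=11539, current_avg=588

[term_mo_sum: term_mo >= 165]
loan_id=500: ✗
loan_id=501: ✓ → 394
loan_id=502: ✓ → 2192
loan_id=503: ✓ → 588
loan_id=504: ✗
loan_id=505: ✓ → 2006
loan_id=506: ✗
loan_id=507: ✗
loan_id=508: ✓ → 336
loan_id=509: ✓ → 425
loan_id=510: ✓ → 2000
loan_id=511: ✓ → 1844
loan_id=512: ✓ → 1754
loan_id=513: ✗
term_mo_sum = 394 + 2192 + 588 + 2006 + 336 + 425 + 2000 + 1844 + 1754 = 11539
—
[current_avg: status = 'current' AND ltv > 69]
loan_id=500: ✗
loan_id=501: ✗
loan_id=502: ✗
loan_id=503: ✓ → 588
loan_id=504: ✗
loan_id=505: ✗
loan_id=506: ✗
loan_id=507: ✗
loan_id=508: ✗
loan_id=509: ✗
loan_id=510: ✗
loan_id=511: ✗
loan_id=512: ✗
loan_id=513: ✗
current_avg = 588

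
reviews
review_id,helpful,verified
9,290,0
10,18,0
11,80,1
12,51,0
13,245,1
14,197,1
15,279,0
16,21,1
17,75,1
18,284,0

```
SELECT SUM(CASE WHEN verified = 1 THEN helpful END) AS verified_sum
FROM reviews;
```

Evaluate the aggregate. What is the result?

618

review_id=9: ✗
review_id=10: ✗
review_id=11: ✓ → 80
review_id=12: ✗
review_id=13: ✓ → 245
review_id=14: ✓ → 197
review_id=15: ✗
review_id=16: ✓ → 21
review_id=17: ✓ → 75
review_id=18: ✗
verified_sum = 80 + 245 + 197 + 21 + 75 = 618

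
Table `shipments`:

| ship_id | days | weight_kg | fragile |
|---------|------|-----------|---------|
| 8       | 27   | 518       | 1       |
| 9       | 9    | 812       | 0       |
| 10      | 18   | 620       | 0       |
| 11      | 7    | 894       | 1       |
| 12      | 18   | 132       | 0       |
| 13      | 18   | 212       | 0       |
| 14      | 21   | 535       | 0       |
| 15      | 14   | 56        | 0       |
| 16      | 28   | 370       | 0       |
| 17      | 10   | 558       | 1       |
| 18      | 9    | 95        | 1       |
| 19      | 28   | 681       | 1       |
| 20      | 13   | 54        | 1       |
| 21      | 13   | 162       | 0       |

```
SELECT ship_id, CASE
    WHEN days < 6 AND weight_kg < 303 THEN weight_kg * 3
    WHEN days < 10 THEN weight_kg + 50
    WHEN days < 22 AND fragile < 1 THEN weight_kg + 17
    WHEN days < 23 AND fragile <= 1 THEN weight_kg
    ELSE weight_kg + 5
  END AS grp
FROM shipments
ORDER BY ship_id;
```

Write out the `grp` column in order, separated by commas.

523, 862, 637, 944, 149, 229, 552, 73, 375, 558, 145, 686, 54, 179

ship_id=8: ELSE → 523
ship_id=9: days < 10 → 862
ship_id=10: days < 22 AND fragile < 1 → 637
ship_id=11: days < 10 → 944
ship_id=12: days < 22 AND fragile < 1 → 149
ship_id=13: days < 22 AND fragile < 1 → 229
ship_id=14: days < 22 AND fragile < 1 → 552
ship_id=15: days < 22 AND fragile < 1 → 73
ship_id=16: ELSE → 375
ship_id=17: days < 23 AND fragile <= 1 → 558
ship_id=18: days < 10 → 145
ship_id=19: ELSE → 686
ship_id=20: days < 23 AND fragile <= 1 → 54
ship_id=21: days < 22 AND fragile < 1 → 179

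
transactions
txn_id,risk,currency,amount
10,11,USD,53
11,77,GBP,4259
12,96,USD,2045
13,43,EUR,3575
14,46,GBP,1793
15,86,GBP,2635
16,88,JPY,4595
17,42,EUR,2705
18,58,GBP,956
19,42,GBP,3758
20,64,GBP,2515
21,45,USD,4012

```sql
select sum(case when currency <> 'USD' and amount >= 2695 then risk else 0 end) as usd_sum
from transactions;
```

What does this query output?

292

txn_id=10: ✗
txn_id=11: ✓ → 77
txn_id=12: ✗
txn_id=13: ✓ → 43
txn_id=14: ✗
txn_id=15: ✗
txn_id=16: ✓ → 88
txn_id=17: ✓ → 42
txn_id=18: ✗
txn_id=19: ✓ → 42
txn_id=20: ✗
txn_id=21: ✗
usd_sum = 77 + 43 + 88 + 42 + 42 = 292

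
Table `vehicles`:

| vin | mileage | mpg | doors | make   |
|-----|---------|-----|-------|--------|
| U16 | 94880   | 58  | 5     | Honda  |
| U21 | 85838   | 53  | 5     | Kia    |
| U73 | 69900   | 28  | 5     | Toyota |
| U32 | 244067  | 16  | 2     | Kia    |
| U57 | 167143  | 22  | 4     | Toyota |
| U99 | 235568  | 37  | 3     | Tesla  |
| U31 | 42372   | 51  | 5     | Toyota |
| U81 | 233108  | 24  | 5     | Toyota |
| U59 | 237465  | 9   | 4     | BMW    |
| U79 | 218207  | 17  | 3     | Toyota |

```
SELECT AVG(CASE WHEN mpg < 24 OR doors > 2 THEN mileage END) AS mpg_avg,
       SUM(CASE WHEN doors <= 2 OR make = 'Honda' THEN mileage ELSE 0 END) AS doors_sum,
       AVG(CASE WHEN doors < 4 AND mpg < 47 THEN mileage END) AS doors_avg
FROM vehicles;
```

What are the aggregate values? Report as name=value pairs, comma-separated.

[mpg_avg: mpg < 24 OR doors > 2]
vin=U16: ✓ → 94880
vin=U21: ✓ → 85838
vin=U73: ✓ → 69900
vin=U32: ✓ → 244067
vin=U57: ✓ → 167143
vin=U99: ✓ → 235568
vin=U31: ✓ → 42372
vin=U81: ✓ → 233108
vin=U59: ✓ → 237465
vin=U79: ✓ → 218207
mpg_avg = (94880 + 85838 + 69900 + 244067 + 167143 + 235568 + 42372 + 233108 + 237465 + 218207) / 10 = 162854.8
—
[doors_sum: doors <= 2 OR make = 'Honda']
vin=U16: ✓ → 94880
vin=U21: ✗
vin=U73: ✗
vin=U32: ✓ → 244067
vin=U57: ✗
vin=U99: ✗
vin=U31: ✗
vin=U81: ✗
vin=U59: ✗
vin=U79: ✗
doors_sum = 94880 + 244067 = 338947
—
[doors_avg: doors < 4 AND mpg < 47]
vin=U16: ✗
vin=U21: ✗
vin=U73: ✗
vin=U32: ✓ → 244067
vin=U57: ✗
vin=U99: ✓ → 235568
vin=U31: ✗
vin=U81: ✗
vin=U59: ✗
vin=U79: ✓ → 218207
doors_avg = (244067 + 235568 + 218207) / 3 = 232614

mpg_avg=162854.8, doors_sum=338947, doors_avg=232614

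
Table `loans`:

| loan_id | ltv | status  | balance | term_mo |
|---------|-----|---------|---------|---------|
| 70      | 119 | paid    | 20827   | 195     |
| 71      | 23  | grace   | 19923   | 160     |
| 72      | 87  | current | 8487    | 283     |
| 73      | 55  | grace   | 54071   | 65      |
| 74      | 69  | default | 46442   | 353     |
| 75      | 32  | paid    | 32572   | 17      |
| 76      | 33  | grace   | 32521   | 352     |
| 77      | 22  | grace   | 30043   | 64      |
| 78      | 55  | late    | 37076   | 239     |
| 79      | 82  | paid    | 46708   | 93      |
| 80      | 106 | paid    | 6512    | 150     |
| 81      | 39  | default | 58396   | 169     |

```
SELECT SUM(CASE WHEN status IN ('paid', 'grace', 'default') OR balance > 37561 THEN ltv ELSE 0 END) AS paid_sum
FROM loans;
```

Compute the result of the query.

loan_id=70: ✓ → 119
loan_id=71: ✓ → 23
loan_id=72: ✗
loan_id=73: ✓ → 55
loan_id=74: ✓ → 69
loan_id=75: ✓ → 32
loan_id=76: ✓ → 33
loan_id=77: ✓ → 22
loan_id=78: ✗
loan_id=79: ✓ → 82
loan_id=80: ✓ → 106
loan_id=81: ✓ → 39
paid_sum = 119 + 23 + 55 + 69 + 32 + 33 + 22 + 82 + 106 + 39 = 580

580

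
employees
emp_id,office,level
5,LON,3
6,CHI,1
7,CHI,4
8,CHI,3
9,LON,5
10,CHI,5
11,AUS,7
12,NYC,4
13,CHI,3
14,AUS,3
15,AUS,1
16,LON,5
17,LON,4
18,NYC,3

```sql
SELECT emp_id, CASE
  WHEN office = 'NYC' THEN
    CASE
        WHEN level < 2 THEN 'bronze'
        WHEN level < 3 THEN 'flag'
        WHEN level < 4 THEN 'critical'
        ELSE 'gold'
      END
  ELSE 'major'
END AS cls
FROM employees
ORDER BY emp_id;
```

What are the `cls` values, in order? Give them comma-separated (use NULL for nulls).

emp_id=5: office='LON' → outer ELSE → major
emp_id=6: office='CHI' → outer ELSE → major
emp_id=7: office='CHI' → outer ELSE → major
emp_id=8: office='CHI' → outer ELSE → major
emp_id=9: office='LON' → outer ELSE → major
emp_id=10: office='CHI' → outer ELSE → major
emp_id=11: office='AUS' → outer ELSE → major
emp_id=12: office='NYC' → inner[ELSE] → gold
emp_id=13: office='CHI' → outer ELSE → major
emp_id=14: office='AUS' → outer ELSE → major
emp_id=15: office='AUS' → outer ELSE → major
emp_id=16: office='LON' → outer ELSE → major
emp_id=17: office='LON' → outer ELSE → major
emp_id=18: office='NYC' → inner[level < 4] → critical

major, major, major, major, major, major, major, gold, major, major, major, major, major, critical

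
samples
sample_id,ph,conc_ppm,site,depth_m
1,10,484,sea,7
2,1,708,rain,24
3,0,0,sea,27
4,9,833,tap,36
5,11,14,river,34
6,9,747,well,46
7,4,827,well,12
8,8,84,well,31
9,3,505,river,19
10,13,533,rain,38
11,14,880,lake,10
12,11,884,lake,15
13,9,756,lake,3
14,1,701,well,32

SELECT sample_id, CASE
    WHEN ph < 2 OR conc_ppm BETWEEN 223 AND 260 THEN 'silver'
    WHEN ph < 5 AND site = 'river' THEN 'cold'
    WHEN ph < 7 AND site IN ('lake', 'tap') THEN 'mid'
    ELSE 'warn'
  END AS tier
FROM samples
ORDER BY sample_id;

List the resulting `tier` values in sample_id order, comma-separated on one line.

warn, silver, silver, warn, warn, warn, warn, warn, cold, warn, warn, warn, warn, silver

sample_id=1: ELSE → warn
sample_id=2: ph < 2 OR conc_ppm BETWEEN 223 AND 260 → silver
sample_id=3: ph < 2 OR conc_ppm BETWEEN 223 AND 260 → silver
sample_id=4: ELSE → warn
sample_id=5: ELSE → warn
sample_id=6: ELSE → warn
sample_id=7: ELSE → warn
sample_id=8: ELSE → warn
sample_id=9: ph < 5 AND site = 'river' → cold
sample_id=10: ELSE → warn
sample_id=11: ELSE → warn
sample_id=12: ELSE → warn
sample_id=13: ELSE → warn
sample_id=14: ph < 2 OR conc_ppm BETWEEN 223 AND 260 → silver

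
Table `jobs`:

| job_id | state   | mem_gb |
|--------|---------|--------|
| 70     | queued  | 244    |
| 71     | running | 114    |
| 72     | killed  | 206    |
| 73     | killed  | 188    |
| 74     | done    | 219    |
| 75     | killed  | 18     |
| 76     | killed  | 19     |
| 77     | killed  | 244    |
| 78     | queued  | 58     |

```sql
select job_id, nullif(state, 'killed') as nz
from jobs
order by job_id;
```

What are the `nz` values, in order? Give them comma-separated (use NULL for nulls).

job_id=70: state=queued vs killed: differ → queued
job_id=71: state=running vs killed: differ → running
job_id=72: state=killed vs killed: equal → NULL
job_id=73: state=killed vs killed: equal → NULL
job_id=74: state=done vs killed: differ → done
job_id=75: state=killed vs killed: equal → NULL
job_id=76: state=killed vs killed: equal → NULL
job_id=77: state=killed vs killed: equal → NULL
job_id=78: state=queued vs killed: differ → queued

queued, running, NULL, NULL, done, NULL, NULL, NULL, queued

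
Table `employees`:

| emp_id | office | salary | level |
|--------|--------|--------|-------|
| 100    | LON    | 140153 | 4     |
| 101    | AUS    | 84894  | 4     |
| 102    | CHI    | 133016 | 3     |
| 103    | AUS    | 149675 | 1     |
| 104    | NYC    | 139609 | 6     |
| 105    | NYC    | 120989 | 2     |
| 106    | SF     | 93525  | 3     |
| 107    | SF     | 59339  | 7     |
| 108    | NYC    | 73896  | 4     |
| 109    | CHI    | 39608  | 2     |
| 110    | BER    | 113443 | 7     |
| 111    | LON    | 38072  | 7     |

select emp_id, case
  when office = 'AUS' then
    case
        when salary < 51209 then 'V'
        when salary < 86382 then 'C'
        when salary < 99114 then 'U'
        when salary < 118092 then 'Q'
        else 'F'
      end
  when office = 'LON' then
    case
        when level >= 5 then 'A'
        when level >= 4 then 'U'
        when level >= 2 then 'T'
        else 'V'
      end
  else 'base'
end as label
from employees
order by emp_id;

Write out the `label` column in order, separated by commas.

emp_id=100: office='LON' → inner[level >= 4] → U
emp_id=101: office='AUS' → inner[salary < 86382] → C
emp_id=102: office='CHI' → outer ELSE → base
emp_id=103: office='AUS' → inner[ELSE] → F
emp_id=104: office='NYC' → outer ELSE → base
emp_id=105: office='NYC' → outer ELSE → base
emp_id=106: office='SF' → outer ELSE → base
emp_id=107: office='SF' → outer ELSE → base
emp_id=108: office='NYC' → outer ELSE → base
emp_id=109: office='CHI' → outer ELSE → base
emp_id=110: office='BER' → outer ELSE → base
emp_id=111: office='LON' → inner[level >= 5] → A

U, C, base, F, base, base, base, base, base, base, base, A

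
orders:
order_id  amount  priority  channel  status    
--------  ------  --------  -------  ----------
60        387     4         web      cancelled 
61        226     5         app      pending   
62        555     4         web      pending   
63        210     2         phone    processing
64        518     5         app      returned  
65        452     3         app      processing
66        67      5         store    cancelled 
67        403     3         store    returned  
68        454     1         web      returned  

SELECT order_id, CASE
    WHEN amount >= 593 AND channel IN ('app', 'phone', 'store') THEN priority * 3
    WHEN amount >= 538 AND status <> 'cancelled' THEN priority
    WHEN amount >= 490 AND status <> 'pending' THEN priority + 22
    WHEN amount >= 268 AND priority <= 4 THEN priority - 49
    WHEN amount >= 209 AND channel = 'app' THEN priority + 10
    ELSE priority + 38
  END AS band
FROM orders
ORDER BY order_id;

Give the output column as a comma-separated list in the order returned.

order_id=60: amount >= 268 AND priority <= 4 → -45
order_id=61: amount >= 209 AND channel = 'app' → 15
order_id=62: amount >= 538 AND status <> 'cancelled' → 4
order_id=63: ELSE → 40
order_id=64: amount >= 490 AND status <> 'pending' → 27
order_id=65: amount >= 268 AND priority <= 4 → -46
order_id=66: ELSE → 43
order_id=67: amount >= 268 AND priority <= 4 → -46
order_id=68: amount >= 268 AND priority <= 4 → -48

-45, 15, 4, 40, 27, -46, 43, -46, -48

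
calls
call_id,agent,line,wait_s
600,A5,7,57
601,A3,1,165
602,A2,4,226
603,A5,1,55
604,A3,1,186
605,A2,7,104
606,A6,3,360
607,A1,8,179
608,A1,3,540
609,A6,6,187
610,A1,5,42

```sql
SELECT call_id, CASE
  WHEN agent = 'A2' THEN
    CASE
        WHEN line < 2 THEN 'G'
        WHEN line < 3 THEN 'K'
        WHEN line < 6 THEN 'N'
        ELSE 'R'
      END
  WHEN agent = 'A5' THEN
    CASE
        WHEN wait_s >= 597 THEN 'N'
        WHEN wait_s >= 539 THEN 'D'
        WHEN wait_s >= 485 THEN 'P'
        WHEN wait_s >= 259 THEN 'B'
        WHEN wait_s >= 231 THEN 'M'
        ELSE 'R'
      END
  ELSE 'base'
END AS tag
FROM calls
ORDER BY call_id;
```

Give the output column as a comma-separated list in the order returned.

call_id=600: agent='A5' → inner[ELSE] → R
call_id=601: agent='A3' → outer ELSE → base
call_id=602: agent='A2' → inner[line < 6] → N
call_id=603: agent='A5' → inner[ELSE] → R
call_id=604: agent='A3' → outer ELSE → base
call_id=605: agent='A2' → inner[ELSE] → R
call_id=606: agent='A6' → outer ELSE → base
call_id=607: agent='A1' → outer ELSE → base
call_id=608: agent='A1' → outer ELSE → base
call_id=609: agent='A6' → outer ELSE → base
call_id=610: agent='A1' → outer ELSE → base

R, base, N, R, base, R, base, base, base, base, base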